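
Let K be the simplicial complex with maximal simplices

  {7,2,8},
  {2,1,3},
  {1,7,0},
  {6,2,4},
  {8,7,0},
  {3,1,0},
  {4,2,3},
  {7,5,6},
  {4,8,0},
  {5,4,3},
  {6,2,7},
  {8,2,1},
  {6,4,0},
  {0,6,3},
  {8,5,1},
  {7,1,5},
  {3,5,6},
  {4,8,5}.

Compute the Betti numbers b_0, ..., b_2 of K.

We work with the vertex ordering 0 < 1 < 2 < 3 < 4 < 5 < 6 < 7 < 8. The simplices of K, each written with vertices in increasing order, are:

  0-simplices (9): [0], [1], [2], [3], [4], [5], [6], [7], [8]
  1-simplices (27): (27 of them)
  2-simplices (18): [0,1,3], [0,1,7], [0,3,6], [0,4,6], [0,4,8], [0,7,8], [1,2,3], [1,2,8], [1,5,7], [1,5,8], [2,3,4], [2,4,6], [2,6,7], [2,7,8], [3,4,5], [3,5,6], [4,5,8], [5,6,7]

giving chain groups C_0 ≅ Z^9, C_1 ≅ Z^27, C_2 ≅ Z^18.

∂_1: C_1 → C_0 sends each edge [p,q] (with p < q) to q − p. For instance
  ∂[5,8] = [8] − [5].
This gives a 9×27 integer matrix of rank 8; reducing to Smith normal form yields diagonal entries (1,1,1,1,1,1,1,1).

∂_2: C_2 → C_1 sends each 2-simplex [p,q,r] to [q,r] − [p,r] + [p,q]. For instance
  ∂[0,7,8] = [7,8] − [0,8] + [0,7],
  ∂[0,4,8] = [4,8] − [0,8] + [0,4].
This gives a 27×18 integer matrix of rank 18; reducing to Smith normal form yields diagonal entries (1,1,1,1,1,1,1,1,1,1,1,1,1,1,1,1,1,2).

Now H_k = ker ∂_k / im ∂_{k+1}, so:

  H_0: rank C_0 − rank ∂_1 = 9 − 8 = 1, and the invariant factors of ∂_1 are all 1, so H_0 ≅ Z.
  H_1: rank ker ∂_1 − rank ∂_2 = (27 − 8) − 18 = 1, and ∂_2 has invariant factor 2 > 1, so H_1 ≅ Z ⊕ Z/2.
  H_2: rank ker ∂_2 − rank ∂_3 = (18 − 18) − 0 = 0, and there is no ∂_3, so H_2 ≅ 0.

(K is a triangulation of the Klein bottle.)

Hence the Betti numbers are b_0 = 1, b_1 = 1, b_2 = 0.

b_0 = 1, b_1 = 1, b_2 = 0.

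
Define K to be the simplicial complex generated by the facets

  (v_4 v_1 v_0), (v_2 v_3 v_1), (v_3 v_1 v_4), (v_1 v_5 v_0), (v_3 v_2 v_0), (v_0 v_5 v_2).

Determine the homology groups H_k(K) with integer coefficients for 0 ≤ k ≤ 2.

H_0 = Z,  H_1 = Z,  H_2 = 0.

Order the vertices as v_0 < v_1 < v_2 < v_3 < v_4 < v_5. Listing each simplex with vertices in this order, K has dimension 2 with simplices:

  0-simplices (6): [v_0], [v_1], [v_2], [v_3], [v_4], [v_5]
  1-simplices (12): [v_0,v_1], [v_0,v_2], [v_0,v_3], [v_0,v_4], [v_0,v_5], [v_1,v_2], [v_1,v_3], [v_1,v_4], [v_1,v_5], [v_2,v_3], [v_2,v_5], [v_3,v_4]
  2-simplices (6): [v_0,v_1,v_4], [v_0,v_1,v_5], [v_0,v_2,v_3], [v_0,v_2,v_5], [v_1,v_2,v_3], [v_1,v_3,v_4]

Hence C_0 ≅ Z^6, C_1 ≅ Z^12, C_2 ≅ Z^6.

∂_1: C_1 → C_0 sends each edge [p,q] (with p < q) to q − p. For instance
  ∂[v_0,v_4] = [v_4] − [v_0].
As a 6×12 matrix over Z this has rank 5, with invariant factors (1,1,1,1,1).

∂_2: C_2 → C_1 maps a triangle to the signed sum of its edges. For instance
  ∂[v_1,v_3,v_4] = [v_3,v_4] − [v_1,v_4] + [v_1,v_3],
  ∂[v_0,v_2,v_3] = [v_2,v_3] − [v_0,v_3] + [v_0,v_2].
This gives a 12×6 integer matrix of rank 6; reducing to Smith normal form yields diagonal entries (1,1,1,1,1,1).

Now H_k = ker ∂_k / im ∂_{k+1}, so:

  H_0: rank C_0 − rank ∂_1 = 6 − 5 = 1, and the invariant factors of ∂_1 are all 1, so H_0 ≅ Z.
  H_1: rank ker ∂_1 − rank ∂_2 = (12 − 5) − 6 = 1, and the invariant factors of ∂_2 are all 1, so H_1 ≅ Z.
  H_2: rank ker ∂_2 − rank ∂_3 = (6 − 6) − 0 = 0, and there is no ∂_3, so H_2 ≅ 0.

(K is a triangulation of the cylinder S^1 x I.)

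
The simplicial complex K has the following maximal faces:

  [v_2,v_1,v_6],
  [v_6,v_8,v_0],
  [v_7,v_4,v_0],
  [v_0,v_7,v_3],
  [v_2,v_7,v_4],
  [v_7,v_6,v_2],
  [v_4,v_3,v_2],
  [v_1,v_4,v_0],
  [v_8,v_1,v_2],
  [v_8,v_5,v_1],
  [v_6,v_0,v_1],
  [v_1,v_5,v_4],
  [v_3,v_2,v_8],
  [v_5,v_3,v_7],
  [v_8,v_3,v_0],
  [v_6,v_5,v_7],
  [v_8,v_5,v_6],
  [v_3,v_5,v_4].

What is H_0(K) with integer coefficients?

H_0 = Z.

K has 9 vertices, 27 edges, 18 triangles.
rank ∂_0 = 0, rank ∂_1 = 8 ⇒ b_0 = 9 − 0 − 8 = 1; all invariant factors of ∂_1 are 1 so no torsion. So H_0 = Z.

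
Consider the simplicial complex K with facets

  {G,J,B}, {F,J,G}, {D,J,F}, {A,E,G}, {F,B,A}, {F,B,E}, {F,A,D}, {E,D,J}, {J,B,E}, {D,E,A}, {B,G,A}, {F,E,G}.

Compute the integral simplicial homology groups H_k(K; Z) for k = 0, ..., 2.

We work with the vertex ordering A < B < D < E < F < G < J. The simplices of K, each written with vertices in increasing order, are:

  0-simplices (7): A, B, D, E, F, G, J
  1-simplices (18): AB, AD, AE, AF, AG, BE, BF, BG, BJ, DE, DF, DJ, EF, EG, EJ, FG, FJ, GJ
  2-simplices (12): ABF, ABG, ADE, ADF, AEG, BEF, BEJ, BGJ, DEJ, DFJ, EFG, FGJ

Hence C_0 ≅ Z^7, C_1 ≅ Z^18, C_2 ≅ Z^12.

Boundary ∂_1: C_1 → C_0 maps an edge to its endpoints' difference, ∂[p,q] = q − p. For instance
  ∂FJ = J − F.
The 7×18 boundary matrix has rank 6 and Smith normal form diag(1,1,1,1,1,1).

Boundary ∂_2: C_2 → C_1 maps a triangle to the signed sum of its edges. For instance
  ∂DEJ = EJ − DJ + DE,
  ∂ADF = DF − AF + AD.
As a 18×12 matrix over Z this has rank 12, with invariant factors (1,1,1,1,1,1,1,1,1,1,1,2).

Now H_k = ker ∂_k / im ∂_{k+1}, so:

  H_0: rank C_0 − rank ∂_1 = 7 − 6 = 1, and the invariant factors of ∂_1 are all 1, so H_0 ≅ Z.
  H_1: rank ker ∂_1 − rank ∂_2 = (18 − 6) − 12 = 0, and ∂_2 has invariant factor 2 > 1, so H_1 ≅ Z/2.
  H_2: rank ker ∂_2 − rank ∂_3 = (12 − 12) − 0 = 0, and there is no ∂_3, so H_2 ≅ 0.

H_0 = Z,  H_1 = Z/2,  H_2 = 0.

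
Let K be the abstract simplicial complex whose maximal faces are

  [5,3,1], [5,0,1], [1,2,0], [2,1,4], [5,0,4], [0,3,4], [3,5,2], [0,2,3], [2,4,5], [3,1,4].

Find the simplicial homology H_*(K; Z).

Order the vertices as 0 < 1 < 2 < 3 < 4 < 5. Listing each simplex with vertices in this order, K has dimension 2 with simplices:

  0-simplices (6): [0], [1], [2], [3], [4], [5]
  1-simplices (15): [0,1], [0,2], [0,3], [0,4], [0,5], [1,2], [1,3], [1,4], [1,5], [2,3], [2,4], [2,5], [3,4], [3,5], [4,5]
  2-simplices (10): [0,1,2], [0,1,5], [0,2,3], [0,3,4], [0,4,5], [1,2,4], [1,3,4], [1,3,5], [2,3,5], [2,4,5]

so the chain groups are C_0 ≅ Z^6, C_1 ≅ Z^15, C_2 ≅ Z^10.

∂_1: C_1 → C_0 sends each edge [p,q] (with p < q) to q − p. For instance
  ∂[3,5] = [5] − [3].
This gives a 6×15 integer matrix of rank 5; reducing to Smith normal form yields diagonal entries (1,1,1,1,1).

Boundary ∂_2: C_2 → C_1 sends each 2-simplex [p,q,r] to [q,r] − [p,r] + [p,q]. For instance
  ∂[0,4,5] = [4,5] − [0,5] + [0,4],
  ∂[0,1,5] = [1,5] − [0,5] + [0,1].
As a 15×10 matrix over Z this has rank 10, with invariant factors (1,1,1,1,1,1,1,1,1,2).

Now H_k = ker ∂_k / im ∂_{k+1}, so:

  H_0: rank C_0 − rank ∂_1 = 6 − 5 = 1, and the invariant factors of ∂_1 are all 1, so H_0 ≅ Z.
  H_1: rank ker ∂_1 − rank ∂_2 = (15 − 5) − 10 = 0, and ∂_2 has invariant factor 2 > 1, so H_1 ≅ Z/2.
  H_2: rank ker ∂_2 − rank ∂_3 = (10 − 10) − 0 = 0, and there is no ∂_3, so H_2 ≅ 0.

As a check, the Euler characteristic is 6 − 15 + 10 = 1, which agrees with 1 − 0 + 0 = 1.

H_0 = Z,  H_1 = Z/2,  H_2 = 0.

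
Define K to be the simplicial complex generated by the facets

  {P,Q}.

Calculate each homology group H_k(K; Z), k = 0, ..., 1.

H_0 ≅ Z,  H_1 = 0.

Take the total order P < Q on the vertex set. Then K (dimension 1) consists of the simplices:

  0-simplices (2): P, Q
  1-simplices (1): PQ

so the chain groups are C_0 ≅ Z^2, C_1 ≅ Z^1.

Boundary ∂_1: C_1 → C_0 is given by ∂[p,q] = [q] − [p]. For instance
  ∂PQ = Q − P.
As a 2×1 matrix over Z this has rank 1, with invariant factors (1).

Reading off H_k = ker ∂_k / im ∂_{k+1}:

  H_0: rank C_0 − rank ∂_1 = 2 − 1 = 1, and the invariant factors of ∂_1 are all 1, so H_0 ≅ Z.
  H_1: rank ker ∂_1 − rank ∂_2 = (1 − 1) − 0 = 0, and there is no ∂_2, so H_1 ≅ 0.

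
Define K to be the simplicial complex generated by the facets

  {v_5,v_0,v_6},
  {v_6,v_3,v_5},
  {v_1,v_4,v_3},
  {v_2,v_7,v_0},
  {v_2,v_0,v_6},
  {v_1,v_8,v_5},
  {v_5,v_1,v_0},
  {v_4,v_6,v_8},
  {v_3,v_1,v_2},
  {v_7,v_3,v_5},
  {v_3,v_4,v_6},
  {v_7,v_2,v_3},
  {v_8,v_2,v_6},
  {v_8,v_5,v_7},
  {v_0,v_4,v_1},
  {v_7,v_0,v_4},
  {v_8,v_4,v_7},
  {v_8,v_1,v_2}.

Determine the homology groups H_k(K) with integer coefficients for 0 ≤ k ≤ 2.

We work with the vertex ordering v_0 < v_1 < v_2 < v_3 < v_4 < v_5 < v_6 < v_7 < v_8. The simplices of K, each written with vertices in increasing order, are:

  0-simplices (9): [v_0], [v_1], [v_2], [v_3], [v_4], [v_5], [v_6], [v_7], [v_8]
  1-simplices (27): (27 of them)
  2-simplices (18): (18 of them)

Hence C_0 ≅ Z^9, C_1 ≅ Z^27, C_2 ≅ Z^18.

Boundary ∂_1: C_1 → C_0 maps an edge to its endpoints' difference, ∂[p,q] = q − p. For instance
  ∂[v_0,v_4] = [v_4] − [v_0].
The resulting 9×27 matrix has rank 8, and its Smith normal form has invariant factors (1,1,1,1,1,1,1,1).

∂_2: C_2 → C_1 sends each 2-simplex [p,q,r] to [q,r] − [p,r] + [p,q]. For instance
  ∂[v_3,v_5,v_6] = [v_5,v_6] − [v_3,v_6] + [v_3,v_5],
  ∂[v_0,v_4,v_7] = [v_4,v_7] − [v_0,v_7] + [v_0,v_4].
The 27×18 boundary matrix has rank 17 and Smith normal form diag(1,1,1,1,1,1,1,1,1,1,1,1,1,1,1,1,1).

Computing H_k = (kernel of ∂_k) / (image of ∂_{k+1}):

  H_0: rank C_0 − rank ∂_1 = 9 − 8 = 1, and the invariant factors of ∂_1 are all 1, so H_0 = Z.
  H_1: rank ker ∂_1 − rank ∂_2 = (27 − 8) − 17 = 2, and the invariant factors of ∂_2 are all 1, so H_1 = Z^2.
  H_2: rank ker ∂_2 − rank ∂_3 = (18 − 17) − 0 = 1, and there is no ∂_3, so H_2 = Z.

(K is a triangulation of the torus T^2.)

H_0 ≅ Z,  H_1 ≅ Z^2,  H_2 ≅ Z.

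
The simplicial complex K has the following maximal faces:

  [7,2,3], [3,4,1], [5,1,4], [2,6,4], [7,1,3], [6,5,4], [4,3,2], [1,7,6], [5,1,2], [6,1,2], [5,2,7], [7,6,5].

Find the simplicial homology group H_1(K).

H_1 = Z/2.

We work with the vertex ordering 1 < 2 < 3 < 4 < 5 < 6 < 7. The simplices of K, each written with vertices in increasing order, are:

  0-simplices (7): [1], [2], [3], [4], [5], [6], [7]
  1-simplices (18): [1,2], [1,3], [1,4], [1,5], [1,6], [1,7], [2,3], [2,4], [2,5], [2,6], [2,7], [3,4], [3,7], [4,5], [4,6], [5,6], [5,7], [6,7]
  2-simplices (12): [1,2,5], [1,2,6], [1,3,4], [1,3,7], [1,4,5], [1,6,7], [2,3,4], [2,3,7], [2,4,6], [2,5,7], [4,5,6], [5,6,7]

giving chain groups C_0 ≅ Z^7, C_1 ≅ Z^18, C_2 ≅ Z^12.

Boundary ∂_1: C_1 → C_0 sends each edge [p,q] (with p < q) to q − p.
The resulting 7×18 matrix has rank 6, and its Smith normal form has invariant factors (1,1,1,1,1,1).

∂_2: C_2 → C_1 acts by ∂[p,q,r] = [q,r] − [p,r] + [p,q]. For instance
  ∂[2,3,7] = [3,7] − [2,7] + [2,3],
  ∂[1,2,5] = [2,5] − [1,5] + [1,2].
The 18×12 boundary matrix has rank 12 and Smith normal form diag(1,1,1,1,1,1,1,1,1,1,1,2).

Reading off H_k = ker ∂_k / im ∂_{k+1}:

  H_1: rank ker ∂_1 − rank ∂_2 = (18 − 6) − 12 = 0, and ∂_2 has invariant factor 2 > 1, so H_1 = Z/2.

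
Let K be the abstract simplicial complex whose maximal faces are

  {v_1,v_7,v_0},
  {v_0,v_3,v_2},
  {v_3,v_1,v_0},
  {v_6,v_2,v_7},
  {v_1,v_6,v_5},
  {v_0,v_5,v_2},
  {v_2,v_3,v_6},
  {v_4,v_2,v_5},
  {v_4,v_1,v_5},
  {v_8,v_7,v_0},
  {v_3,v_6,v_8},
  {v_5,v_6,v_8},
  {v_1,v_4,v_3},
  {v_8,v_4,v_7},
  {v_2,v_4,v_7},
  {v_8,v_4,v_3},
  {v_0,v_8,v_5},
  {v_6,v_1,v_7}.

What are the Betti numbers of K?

b_0 = 1, b_1 = 2, b_2 = 1.

We work with the vertex ordering v_0 < v_1 < v_2 < v_3 < v_4 < v_5 < v_6 < v_7 < v_8. The simplices of K, each written with vertices in increasing order, are:

  0-simplices (9): [v_0], [v_1], [v_2], [v_3], [v_4], [v_5], [v_6], [v_7], [v_8]
  1-simplices (27): (27 of them)
  2-simplices (18): (18 of them)

giving chain groups C_0 ≅ Z^9, C_1 ≅ Z^27, C_2 ≅ Z^18.

The boundary map ∂_1: C_1 → C_0 is given by ∂[p,q] = [q] − [p].
This gives a 9×27 integer matrix of rank 8; reducing to Smith normal form yields diagonal entries (1,1,1,1,1,1,1,1).

The boundary map ∂_2: C_2 → C_1 maps a triangle to the signed sum of its edges. For instance
  ∂[v_0,v_1,v_7] = [v_1,v_7] − [v_0,v_7] + [v_0,v_1],
  ∂[v_1,v_5,v_6] = [v_5,v_6] − [v_1,v_6] + [v_1,v_5].
The 27×18 boundary matrix has rank 17 and Smith normal form diag(1,1,1,1,1,1,1,1,1,1,1,1,1,1,1,1,1).

Reading off H_k = ker ∂_k / im ∂_{k+1}:

  H_0: rank C_0 − rank ∂_1 = 9 − 8 = 1, and the invariant factors of ∂_1 are all 1, so H_0 = Z.
  H_1: rank ker ∂_1 − rank ∂_2 = (27 − 8) − 17 = 2, and the invariant factors of ∂_2 are all 1, so H_1 = Z^2.
  H_2: rank ker ∂_2 − rank ∂_3 = (18 − 17) − 0 = 1, and there is no ∂_3, so H_2 = Z.

As a check, the Euler characteristic is 9 − 27 + 18 = 0, which agrees with 1 − 2 + 1 = 0.

Hence the Betti numbers are b_0 = 1, b_1 = 2, b_2 = 1.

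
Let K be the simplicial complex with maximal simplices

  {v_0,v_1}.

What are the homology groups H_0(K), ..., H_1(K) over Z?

K has 2 vertices, 1 edge.
rank ∂_0 = 0, rank ∂_1 = 1 ⇒ b_0 = 2 − 0 − 1 = 1; all invariant factors of ∂_1 are 1 so no torsion. So H_0 ≅ Z.
rank ∂_1 = 1, rank ∂_2 = 0 ⇒ b_1 = 1 − 1 − 0 = 0. So H_1 ≅ 0.

H_0 ≅ Z,  H_1 = 0.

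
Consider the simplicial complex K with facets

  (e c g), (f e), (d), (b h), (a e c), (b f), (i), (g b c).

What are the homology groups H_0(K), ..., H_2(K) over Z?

Fix the vertex order a < b < c < d < e < f < g < h < i and write every simplex with vertices in increasing order. Then dim K = 2 and the simplices of K are:

  0-simplices (9): a, b, c, d, e, f, g, h, i
  1-simplices (10): ac, ae, bc, bf, bg, bh, ce, cg, ef, eg
  2-simplices (3): ace, bcg, ceg

so the chain groups are C_0 ≅ Z^9, C_1 ≅ Z^10, C_2 ≅ Z^3.

Boundary ∂_1: C_1 → C_0 is given by ∂[p,q] = [q] − [p]. For instance
  ∂ac = c − a.
As a 9×10 matrix over Z this has rank 6, with invariant factors (1,1,1,1,1,1).

∂_2: C_2 → C_1 sends each 2-simplex [p,q,r] to [q,r] − [p,r] + [p,q]. For instance
  ∂bcg = cg − bg + bc,
  ∂ace = ce − ae + ac.
This gives a 10×3 integer matrix of rank 3; reducing to Smith normal form yields diagonal entries (1,1,1).

From H_k ≅ ker(∂_k) / im(∂_{k+1}) we obtain:

  H_0: rank C_0 − rank ∂_1 = 9 − 6 = 3, and the invariant factors of ∂_1 are all 1, so H_0 = Z^3.
  H_1: rank ker ∂_1 − rank ∂_2 = (10 − 6) − 3 = 1, and the invariant factors of ∂_2 are all 1, so H_1 = Z.
  H_2: rank ker ∂_2 − rank ∂_3 = (3 − 3) − 0 = 0, and there is no ∂_3, so H_2 = 0.

As a check, the Euler characteristic is 9 − 10 + 3 = 2, which agrees with 3 − 1 + 0 = 2.

H_0 ≅ Z^3,  H_1 ≅ Z,  H_2 = 0.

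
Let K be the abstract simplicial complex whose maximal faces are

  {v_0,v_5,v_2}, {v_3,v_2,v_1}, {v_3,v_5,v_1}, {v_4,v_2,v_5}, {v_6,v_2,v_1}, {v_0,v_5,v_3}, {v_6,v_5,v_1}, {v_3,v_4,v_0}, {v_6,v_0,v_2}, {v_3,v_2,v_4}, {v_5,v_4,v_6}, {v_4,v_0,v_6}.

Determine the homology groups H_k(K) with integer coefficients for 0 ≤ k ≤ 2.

We work with the vertex ordering v_0 < v_1 < v_2 < v_3 < v_4 < v_5 < v_6. The simplices of K, each written with vertices in increasing order, are:

  0-simplices (7): [v_0], [v_1], [v_2], [v_3], [v_4], [v_5], [v_6]
  1-simplices (18): (18 of them)
  2-simplices (12): (12 of them)

Hence C_0 ≅ Z^7, C_1 ≅ Z^18, C_2 ≅ Z^12.

∂_1: C_1 → C_0 is given by ∂[p,q] = [q] − [p]. For instance
  ∂[v_2,v_6] = [v_6] − [v_2].
This gives a 7×18 integer matrix of rank 6; reducing to Smith normal form yields diagonal entries (1,1,1,1,1,1).

∂_2: C_2 → C_1 maps a triangle to the signed sum of its edges. For instance
  ∂[v_2,v_4,v_5] = [v_4,v_5] − [v_2,v_5] + [v_2,v_4],
  ∂[v_0,v_3,v_4] = [v_3,v_4] − [v_0,v_4] + [v_0,v_3].
The 18×12 boundary matrix has rank 12 and Smith normal form diag(1,1,1,1,1,1,1,1,1,1,1,2).

From H_k ≅ ker(∂_k) / im(∂_{k+1}) we obtain:

  H_0: rank C_0 − rank ∂_1 = 7 − 6 = 1, and the invariant factors of ∂_1 are all 1, so H_0 = Z.
  H_1: rank ker ∂_1 − rank ∂_2 = (18 − 6) − 12 = 0, and ∂_2 has invariant factor 2 > 1, so H_1 = Z/2.
  H_2: rank ker ∂_2 − rank ∂_3 = (12 − 12) − 0 = 0, and there is no ∂_3, so H_2 = 0.

As a check, the Euler characteristic is 7 − 18 + 12 = 1, which agrees with 1 − 0 + 0 = 1.

H_0 = Z,  H_1 = Z/2,  H_2 = 0.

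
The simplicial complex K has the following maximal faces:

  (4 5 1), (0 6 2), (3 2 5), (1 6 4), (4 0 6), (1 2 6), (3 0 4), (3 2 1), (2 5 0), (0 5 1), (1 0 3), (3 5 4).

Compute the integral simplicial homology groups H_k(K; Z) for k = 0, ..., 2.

Take the total order 0 < 1 < 2 < 3 < 4 < 5 < 6 on the vertex set. Then K (dimension 2) consists of the simplices:

  0-simplices (7): [0], [1], [2], [3], [4], [5], [6]
  1-simplices (18): [0,1], [0,2], [0,3], [0,4], [0,5], [0,6], [1,2], [1,3], [1,4], [1,5], [1,6], [2,3], [2,5], [2,6], [3,4], [3,5], [4,5], [4,6]
  2-simplices (12): [0,1,3], [0,1,5], [0,2,5], [0,2,6], [0,3,4], [0,4,6], [1,2,3], [1,2,6], [1,4,5], [1,4,6], [2,3,5], [3,4,5]

giving chain groups C_0 ≅ Z^7, C_1 ≅ Z^18, C_2 ≅ Z^12.

∂_1: C_1 → C_0 sends each edge [p,q] (with p < q) to q − p.
The 7×18 boundary matrix has rank 6 and Smith normal form diag(1,1,1,1,1,1).

The boundary map ∂_2: C_2 → C_1 sends each 2-simplex [p,q,r] to [q,r] − [p,r] + [p,q]. For instance
  ∂[3,4,5] = [4,5] − [3,5] + [3,4],
  ∂[1,2,3] = [2,3] − [1,3] + [1,2].
The 18×12 boundary matrix has rank 12 and Smith normal form diag(1,1,1,1,1,1,1,1,1,1,1,2).

Computing H_k = (kernel of ∂_k) / (image of ∂_{k+1}):

  H_0: rank C_0 − rank ∂_1 = 7 − 6 = 1, and the invariant factors of ∂_1 are all 1, so H_0 ≅ Z.
  H_1: rank ker ∂_1 − rank ∂_2 = (18 − 6) − 12 = 0, and ∂_2 has invariant factor 2 > 1, so H_1 ≅ Z/2.
  H_2: rank ker ∂_2 − rank ∂_3 = (12 − 12) − 0 = 0, and there is no ∂_3, so H_2 ≅ 0.

H_0 ≅ Z,  H_1 ≅ Z/2,  H_2 = 0.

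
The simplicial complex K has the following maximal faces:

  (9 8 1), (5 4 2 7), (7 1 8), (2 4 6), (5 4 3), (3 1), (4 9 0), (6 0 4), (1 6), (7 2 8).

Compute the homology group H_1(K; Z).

Order the vertices as 0 < 1 < 2 < 3 < 4 < 5 < 6 < 7 < 8 < 9. Listing each simplex with vertices in this order, K has dimension 3 with simplices:

  0-simplices (10): [0], [1], [2], [3], [4], [5], [6], [7], [8], [9]
  1-simplices (22): [0,4], [0,6], [0,9], [1,3], [1,6], [1,7], [1,8], [1,9], [2,4], [2,5], [2,6], [2,7], [2,8], [3,4], [3,5], [4,5], [4,6], [4,7], [4,9], [5,7], [7,8], [8,9]
  2-simplices (11): [0,4,6], [0,4,9], [1,7,8], [1,8,9], [2,4,5], [2,4,6], [2,4,7], [2,5,7], [2,7,8], [3,4,5], [4,5,7]
  3-simplices (1): [2,4,5,7]

Hence C_0 ≅ Z^10, C_1 ≅ Z^22, C_2 ≅ Z^11, C_3 ≅ Z^1.

Boundary ∂_1: C_1 → C_0 maps an edge to its endpoints' difference, ∂[p,q] = q − p.
This gives a 10×22 integer matrix of rank 9; reducing to Smith normal form yields diagonal entries (1,1,1,1,1,1,1,1,1).

The boundary map ∂_2: C_2 → C_1 maps a triangle to the signed sum of its edges. For instance
  ∂[2,5,7] = [5,7] − [2,7] + [2,5],
  ∂[2,7,8] = [7,8] − [2,8] + [2,7].
This gives a 22×11 integer matrix of rank 10; reducing to Smith normal form yields diagonal entries (1,1,1,1,1,1,1,1,1,1).

The boundary map ∂_3: C_3 → C_2 sends each 3-simplex σ to the alternating sum Σ_i (−1)^i (σ with its i-th vertex removed). For instance
  ∂[2,4,5,7] = [4,5,7] − [2,5,7] + [2,4,7] − [2,4,5].
This gives a 11×1 integer matrix of rank 1; reducing to Smith normal form yields diagonal entries (1).

Computing H_k = (kernel of ∂_k) / (image of ∂_{k+1}):

  H_1: rank ker ∂_1 − rank ∂_2 = (22 − 9) − 10 = 3, and the invariant factors of ∂_2 are all 1, so H_1 ≅ Z^3.

H_1 ≅ Z^3.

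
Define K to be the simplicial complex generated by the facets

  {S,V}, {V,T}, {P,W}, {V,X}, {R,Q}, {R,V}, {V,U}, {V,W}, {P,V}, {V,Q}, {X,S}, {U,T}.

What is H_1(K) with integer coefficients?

H_1 = Z^4.

Take the total order P < Q < R < S < T < U < V < W < X on the vertex set. Then K (dimension 1) consists of the simplices:

  0-simplices (9): P, Q, R, S, T, U, V, W, X
  1-simplices (12): PV, PW, QR, QV, RV, SV, SX, TU, TV, UV, VW, VX

giving chain groups C_0 ≅ Z^9, C_1 ≅ Z^12.

The boundary map ∂_1: C_1 → C_0 sends each edge [p,q] (with p < q) to q − p.
The resulting 9×12 matrix has rank 8, and its Smith normal form has invariant factors (1,1,1,1,1,1,1,1).

Computing H_k = (kernel of ∂_k) / (image of ∂_{k+1}):

  H_1: rank ker ∂_1 − rank ∂_2 = (12 − 8) − 0 = 4, and there is no ∂_2, so H_1 = Z^4.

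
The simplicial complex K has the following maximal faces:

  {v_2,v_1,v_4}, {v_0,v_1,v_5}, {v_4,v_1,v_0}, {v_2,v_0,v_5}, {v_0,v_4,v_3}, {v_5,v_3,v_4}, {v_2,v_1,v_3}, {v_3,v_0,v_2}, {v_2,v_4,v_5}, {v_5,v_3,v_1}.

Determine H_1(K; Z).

H_1 = Z/2.

K has 6 vertices, 15 edges, 10 triangles.
rank ∂_1 = 5, rank ∂_2 = 10 ⇒ b_1 = 15 − 5 − 10 = 0; ∂_2 has invariant factor(s) [2] giving torsion. So H_1 = Z/2.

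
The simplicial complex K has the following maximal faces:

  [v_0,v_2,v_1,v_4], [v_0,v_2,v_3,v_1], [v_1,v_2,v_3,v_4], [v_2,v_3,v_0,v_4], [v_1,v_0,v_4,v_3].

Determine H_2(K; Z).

Order the vertices as v_0 < v_1 < v_2 < v_3 < v_4. Listing each simplex with vertices in this order, K has dimension 3 with simplices:

  0-simplices (5): [v_0], [v_1], [v_2], [v_3], [v_4]
  1-simplices (10): [v_0,v_1], [v_0,v_2], [v_0,v_3], [v_0,v_4], [v_1,v_2], [v_1,v_3], [v_1,v_4], [v_2,v_3], [v_2,v_4], [v_3,v_4]
  2-simplices (10): [v_0,v_1,v_2], [v_0,v_1,v_3], [v_0,v_1,v_4], [v_0,v_2,v_3], [v_0,v_2,v_4], [v_0,v_3,v_4], [v_1,v_2,v_3], [v_1,v_2,v_4], [v_1,v_3,v_4], [v_2,v_3,v_4]
  3-simplices (5): [v_0,v_1,v_2,v_3], [v_0,v_1,v_2,v_4], [v_0,v_1,v_3,v_4], [v_0,v_2,v_3,v_4], [v_1,v_2,v_3,v_4]

giving chain groups C_0 ≅ Z^5, C_1 ≅ Z^10, C_2 ≅ Z^10, C_3 ≅ Z^5.

Boundary ∂_1: C_1 → C_0 maps an edge to its endpoints' difference, ∂[p,q] = q − p. For instance
  ∂[v_0,v_2] = [v_2] − [v_0].
As a 5×10 matrix over Z this has rank 4, with invariant factors (1,1,1,1).

∂_2: C_2 → C_1 maps a triangle to the signed sum of its edges. For instance
  ∂[v_0,v_2,v_4] = [v_2,v_4] − [v_0,v_4] + [v_0,v_2],
  ∂[v_0,v_1,v_3] = [v_1,v_3] − [v_0,v_3] + [v_0,v_1].
As a 10×10 matrix over Z this has rank 6, with invariant factors (1,1,1,1,1,1).

Boundary ∂_3: C_3 → C_2 sends each 3-simplex σ to the alternating sum Σ_i (−1)^i (σ with its i-th vertex removed). For instance
  ∂[v_1,v_2,v_3,v_4] = [v_2,v_3,v_4] − [v_1,v_3,v_4] + [v_1,v_2,v_4] − [v_1,v_2,v_3],
  ∂[v_0,v_1,v_2,v_4] = [v_1,v_2,v_4] − [v_0,v_2,v_4] + [v_0,v_1,v_4] − [v_0,v_1,v_2].
The 10×5 boundary matrix has rank 4 and Smith normal form diag(1,1,1,1).

Now H_k = ker ∂_k / im ∂_{k+1}, so:

  H_2: rank ker ∂_2 − rank ∂_3 = (10 − 6) − 4 = 0, and the invariant factors of ∂_3 are all 1, so H_2 = 0.

H_2 ≅ 0.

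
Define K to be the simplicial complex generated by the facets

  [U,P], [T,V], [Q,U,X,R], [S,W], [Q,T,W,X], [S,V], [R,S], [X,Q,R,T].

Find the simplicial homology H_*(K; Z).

Take the total order P < Q < R < S < T < U < V < W < X on the vertex set. Then K (dimension 3) consists of the simplices:

  0-simplices (9): P, Q, R, S, T, U, V, W, X
  1-simplices (17): PU, QR, QT, QU, QW, QX, RS, RT, RU, RX, SV, SW, TV, TW, TX, UX, WX
  2-simplices (10): QRT, QRU, QRX, QTW, QTX, QUX, QWX, RTX, RUX, TWX
  3-simplices (3): QRTX, QRUX, QTWX

so the chain groups are C_0 ≅ Z^9, C_1 ≅ Z^17, C_2 ≅ Z^10, C_3 ≅ Z^3.

∂_1: C_1 → C_0 is given by ∂[p,q] = [q] − [p]. For instance
  ∂RU = U − R.
The 9×17 boundary matrix has rank 8 and Smith normal form diag(1,1,1,1,1,1,1,1).

Boundary ∂_2: C_2 → C_1 sends each 2-simplex [p,q,r] to [q,r] − [p,r] + [p,q]. For instance
  ∂QTX = TX − QX + QT,
  ∂RTX = TX − RX + RT.
As a 17×10 matrix over Z this has rank 7, with invariant factors (1,1,1,1,1,1,1).

∂_3: C_3 → C_2 sends each 3-simplex σ to the alternating sum Σ_i (−1)^i (σ with its i-th vertex removed). For instance
  ∂QTWX = TWX − QWX + QTX − QTW,
  ∂QRTX = RTX − QTX + QRX − QRT.
As a 10×3 matrix over Z this has rank 3, with invariant factors (1,1,1).

Computing H_k = (kernel of ∂_k) / (image of ∂_{k+1}):

  H_0: rank C_0 − rank ∂_1 = 9 − 8 = 1, and the invariant factors of ∂_1 are all 1, so H_0 ≅ Z.
  H_1: rank ker ∂_1 − rank ∂_2 = (17 − 8) − 7 = 2, and the invariant factors of ∂_2 are all 1, so H_1 ≅ Z^2.
  H_2: rank ker ∂_2 − rank ∂_3 = (10 − 7) − 3 = 0, and the invariant factors of ∂_3 are all 1, so H_2 ≅ 0.
  H_3: rank ker ∂_3 − rank ∂_4 = (3 − 3) − 0 = 0, and there is no ∂_4, so H_3 ≅ 0.

As a check, the Euler characteristic is 9 − 17 + 10 − 3 = -1, which agrees with 1 − 2 + 0 − 0 = -1.

H_0 ≅ Z,  H_1 ≅ Z^2,  H_2 = 0,  H_3 = 0.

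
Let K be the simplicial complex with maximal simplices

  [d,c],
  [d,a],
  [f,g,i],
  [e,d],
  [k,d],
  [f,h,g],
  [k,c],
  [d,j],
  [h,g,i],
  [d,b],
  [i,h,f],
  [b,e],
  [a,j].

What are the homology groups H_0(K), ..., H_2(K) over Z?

H_0 ≅ Z^2,  H_1 ≅ Z^3,  H_2 ≅ Z.

K has 11 vertices, 15 edges, 4 triangles.
rank ∂_0 = 0, rank ∂_1 = 9 ⇒ b_0 = 11 − 0 − 9 = 2; all invariant factors of ∂_1 are 1 so no torsion. So H_0 = Z^2.
rank ∂_1 = 9, rank ∂_2 = 3 ⇒ b_1 = 15 − 9 − 3 = 3; all invariant factors of ∂_2 are 1 so no torsion. So H_1 = Z^3.
rank ∂_2 = 3, rank ∂_3 = 0 ⇒ b_2 = 4 − 3 − 0 = 1. So H_2 = Z.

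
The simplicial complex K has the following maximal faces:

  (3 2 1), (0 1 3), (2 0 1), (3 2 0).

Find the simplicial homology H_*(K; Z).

We work with the vertex ordering 0 < 1 < 2 < 3. The simplices of K, each written with vertices in increasing order, are:

  0-simplices (4): [0], [1], [2], [3]
  1-simplices (6): [0,1], [0,2], [0,3], [1,2], [1,3], [2,3]
  2-simplices (4): [0,1,2], [0,1,3], [0,2,3], [1,2,3]

so the chain groups are C_0 ≅ Z^4, C_1 ≅ Z^6, C_2 ≅ Z^4.

Boundary ∂_1: C_1 → C_0 is given by ∂[p,q] = [q] − [p]. For instance
  ∂[2,3] = [3] − [2].
This gives a 4×6 integer matrix of rank 3; reducing to Smith normal form yields diagonal entries (1,1,1).

The boundary map ∂_2: C_2 → C_1 sends each 2-simplex [p,q,r] to [q,r] − [p,r] + [p,q]. For instance
  ∂[0,1,3] = [1,3] − [0,3] + [0,1],
  ∂[0,1,2] = [1,2] − [0,2] + [0,1].
The resulting 6×4 matrix has rank 3, and its Smith normal form has invariant factors (1,1,1).

From H_k ≅ ker(∂_k) / im(∂_{k+1}) we obtain:

  H_0: rank C_0 − rank ∂_1 = 4 − 3 = 1, and the invariant factors of ∂_1 are all 1, so H_0 ≅ Z.
  H_1: rank ker ∂_1 − rank ∂_2 = (6 − 3) − 3 = 0, and the invariant factors of ∂_2 are all 1, so H_1 ≅ 0.
  H_2: rank ker ∂_2 − rank ∂_3 = (4 − 3) − 0 = 1, and there is no ∂_3, so H_2 ≅ Z.

(K is a triangulation of the 2-sphere S^2.)

H_0 = Z,  H_1 = 0,  H_2 = Z.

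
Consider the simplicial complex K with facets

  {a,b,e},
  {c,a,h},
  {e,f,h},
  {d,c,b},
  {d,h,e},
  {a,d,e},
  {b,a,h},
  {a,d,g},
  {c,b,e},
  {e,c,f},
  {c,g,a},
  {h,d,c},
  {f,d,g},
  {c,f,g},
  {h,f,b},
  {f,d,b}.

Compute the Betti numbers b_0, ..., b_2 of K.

b_0 = 1, b_1 = 2, b_2 = 1.

K has 8 vertices, 24 edges, 16 triangles.
rank ∂_0 = 0, rank ∂_1 = 7 ⇒ b_0 = 8 − 0 − 7 = 1; all invariant factors of ∂_1 are 1 so no torsion. So H_0 ≅ Z.
rank ∂_1 = 7, rank ∂_2 = 15 ⇒ b_1 = 24 − 7 − 15 = 2; all invariant factors of ∂_2 are 1 so no torsion. So H_1 ≅ Z^2.
rank ∂_2 = 15, rank ∂_3 = 0 ⇒ b_2 = 16 − 15 − 0 = 1. So H_2 ≅ Z.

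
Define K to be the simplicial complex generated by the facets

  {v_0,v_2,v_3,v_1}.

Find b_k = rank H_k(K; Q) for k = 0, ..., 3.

Fix the vertex order v_0 < v_1 < v_2 < v_3 and write every simplex with vertices in increasing order. Then dim K = 3 and the simplices of K are:

  0-simplices (4): [v_0], [v_1], [v_2], [v_3]
  1-simplices (6): [v_0,v_1], [v_0,v_2], [v_0,v_3], [v_1,v_2], [v_1,v_3], [v_2,v_3]
  2-simplices (4): [v_0,v_1,v_2], [v_0,v_1,v_3], [v_0,v_2,v_3], [v_1,v_2,v_3]
  3-simplices (1): [v_0,v_1,v_2,v_3]

Hence C_0 ≅ Z^4, C_1 ≅ Z^6, C_2 ≅ Z^4, C_3 ≅ Z^1.

∂_1: C_1 → C_0 is given by ∂[p,q] = [q] − [p].
As a 4×6 matrix over Z this has rank 3, with invariant factors (1,1,1).

Boundary ∂_2: C_2 → C_1 sends each 2-simplex [p,q,r] to [q,r] − [p,r] + [p,q]. For instance
  ∂[v_0,v_2,v_3] = [v_2,v_3] − [v_0,v_3] + [v_0,v_2],
  ∂[v_0,v_1,v_2] = [v_1,v_2] − [v_0,v_2] + [v_0,v_1].
The resulting 6×4 matrix has rank 3, and its Smith normal form has invariant factors (1,1,1).

Boundary ∂_3: C_3 → C_2 sends each 3-simplex σ to the alternating sum Σ_i (−1)^i (σ with its i-th vertex removed). For instance
  ∂[v_0,v_1,v_2,v_3] = [v_1,v_2,v_3] − [v_0,v_2,v_3] + [v_0,v_1,v_3] − [v_0,v_1,v_2].
This gives a 4×1 integer matrix of rank 1; reducing to Smith normal form yields diagonal entries (1).

Computing H_k = (kernel of ∂_k) / (image of ∂_{k+1}):

  H_0: rank C_0 − rank ∂_1 = 4 − 3 = 1, and the invariant factors of ∂_1 are all 1, so H_0 ≅ Z.
  H_1: rank ker ∂_1 − rank ∂_2 = (6 − 3) − 3 = 0, and the invariant factors of ∂_2 are all 1, so H_1 ≅ 0.
  H_2: rank ker ∂_2 − rank ∂_3 = (4 − 3) − 1 = 0, and the invariant factors of ∂_3 are all 1, so H_2 ≅ 0.
  H_3: rank ker ∂_3 − rank ∂_4 = (1 − 1) − 0 = 0, and there is no ∂_4, so H_3 ≅ 0.

Hence the Betti numbers are b_0 = 1, b_1 = 0, b_2 = 0, b_3 = 0.

b_0 = 1, b_1 = 0, b_2 = 0, b_3 = 0.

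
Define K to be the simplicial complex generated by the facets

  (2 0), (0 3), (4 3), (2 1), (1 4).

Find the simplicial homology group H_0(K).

H_0 ≅ Z.

Order the vertices as 0 < 1 < 2 < 3 < 4. Listing each simplex with vertices in this order, K has dimension 1 with simplices:

  0-simplices (5): [0], [1], [2], [3], [4]
  1-simplices (5): [0,2], [0,3], [1,2], [1,4], [3,4]

so the chain groups are C_0 ≅ Z^5, C_1 ≅ Z^5.

The boundary map ∂_1: C_1 → C_0 maps an edge to its endpoints' difference, ∂[p,q] = q − p.
The resulting 5×5 matrix has rank 4, and its Smith normal form has invariant factors (1,1,1,1).

Computing H_k = (kernel of ∂_k) / (image of ∂_{k+1}):

  H_0: rank C_0 − rank ∂_1 = 5 − 4 = 1, and the invariant factors of ∂_1 are all 1, so H_0 ≅ Z.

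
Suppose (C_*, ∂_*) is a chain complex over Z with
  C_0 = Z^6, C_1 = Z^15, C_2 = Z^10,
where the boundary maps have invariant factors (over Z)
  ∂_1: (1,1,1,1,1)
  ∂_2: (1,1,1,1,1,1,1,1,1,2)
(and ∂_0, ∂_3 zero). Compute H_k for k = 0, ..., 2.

H_0: b_0 = 6 − 0 − 5 = 1; torsion from ∂_1 factors > 1: none. So H_0 = Z.
H_1: b_1 = 15 − 5 − 10 = 0; torsion from ∂_2 factors > 1: [2]. So H_1 = Z/2.
H_2: b_2 = 10 − 10 − 0 = 0; torsion from ∂_3 factors > 1: none. So H_2 = 0.

H_0 = Z,  H_1 = Z/2,  H_2 = 0.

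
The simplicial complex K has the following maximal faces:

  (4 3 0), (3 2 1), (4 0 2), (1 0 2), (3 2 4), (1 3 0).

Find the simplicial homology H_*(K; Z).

H_0 ≅ Z,  H_1 = 0,  H_2 ≅ Z.

Order the vertices as 0 < 1 < 2 < 3 < 4. Listing each simplex with vertices in this order, K has dimension 2 with simplices:

  0-simplices (5): [0], [1], [2], [3], [4]
  1-simplices (9): [0,1], [0,2], [0,3], [0,4], [1,2], [1,3], [2,3], [2,4], [3,4]
  2-simplices (6): [0,1,2], [0,1,3], [0,2,4], [0,3,4], [1,2,3], [2,3,4]

giving chain groups C_0 ≅ Z^5, C_1 ≅ Z^9, C_2 ≅ Z^6.

∂_1: C_1 → C_0 is given by ∂[p,q] = [q] − [p].
The resulting 5×9 matrix has rank 4, and its Smith normal form has invariant factors (1,1,1,1).

∂_2: C_2 → C_1 acts by ∂[p,q,r] = [q,r] − [p,r] + [p,q]. For instance
  ∂[0,3,4] = [3,4] − [0,4] + [0,3],
  ∂[0,1,3] = [1,3] − [0,3] + [0,1].
The 9×6 boundary matrix has rank 5 and Smith normal form diag(1,1,1,1,1).

Reading off H_k = ker ∂_k / im ∂_{k+1}:

  H_0: rank C_0 − rank ∂_1 = 5 − 4 = 1, and the invariant factors of ∂_1 are all 1, so H_0 = Z.
  H_1: rank ker ∂_1 − rank ∂_2 = (9 − 4) − 5 = 0, and the invariant factors of ∂_2 are all 1, so H_1 = 0.
  H_2: rank ker ∂_2 − rank ∂_3 = (6 − 5) − 0 = 1, and there is no ∂_3, so H_2 = Z.

As a check, the Euler characteristic is 5 − 9 + 6 = 2, which agrees with 1 − 0 + 1 = 2.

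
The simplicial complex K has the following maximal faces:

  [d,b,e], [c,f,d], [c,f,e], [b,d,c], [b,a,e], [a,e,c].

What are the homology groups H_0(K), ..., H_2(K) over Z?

We work with the vertex ordering a < b < c < d < e < f. The simplices of K, each written with vertices in increasing order, are:

  0-simplices (6): a, b, c, d, e, f
  1-simplices (12): ab, ac, ae, bc, bd, be, cd, ce, cf, de, df, ef
  2-simplices (6): abe, ace, bcd, bde, cdf, cef

giving chain groups C_0 ≅ Z^6, C_1 ≅ Z^12, C_2 ≅ Z^6.

∂_1: C_1 → C_0 sends each edge [p,q] (with p < q) to q − p. For instance
  ∂ce = e − c.
The 6×12 boundary matrix has rank 5 and Smith normal form diag(1,1,1,1,1).

Boundary ∂_2: C_2 → C_1 sends each 2-simplex [p,q,r] to [q,r] − [p,r] + [p,q]. For instance
  ∂abe = be − ae + ab,
  ∂ace = ce − ae + ac.
This gives a 12×6 integer matrix of rank 6; reducing to Smith normal form yields diagonal entries (1,1,1,1,1,1).

Now H_k = ker ∂_k / im ∂_{k+1}, so:

  H_0: rank C_0 − rank ∂_1 = 6 − 5 = 1, and the invariant factors of ∂_1 are all 1, so H_0 = Z.
  H_1: rank ker ∂_1 − rank ∂_2 = (12 − 5) − 6 = 1, and the invariant factors of ∂_2 are all 1, so H_1 = Z.
  H_2: rank ker ∂_2 − rank ∂_3 = (6 − 6) − 0 = 0, and there is no ∂_3, so H_2 = 0.

H_0 ≅ Z,  H_1 ≅ Z,  H_2 = 0.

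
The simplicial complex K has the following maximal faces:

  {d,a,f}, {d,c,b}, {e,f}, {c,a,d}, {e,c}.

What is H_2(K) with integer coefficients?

H_2 ≅ 0.

Fix the vertex order a < b < c < d < e < f and write every simplex with vertices in increasing order. Then dim K = 2 and the simplices of K are:

  0-simplices (6): a, b, c, d, e, f
  1-simplices (9): ac, ad, af, bc, bd, cd, ce, df, ef
  2-simplices (3): acd, adf, bcd

giving chain groups C_0 ≅ Z^6, C_1 ≅ Z^9, C_2 ≅ Z^3.

∂_1: C_1 → C_0 is given by ∂[p,q] = [q] − [p]. For instance
  ∂df = f − d.
The 6×9 boundary matrix has rank 5 and Smith normal form diag(1,1,1,1,1).

∂_2: C_2 → C_1 acts by ∂[p,q,r] = [q,r] − [p,r] + [p,q]. For instance
  ∂bcd = cd − bd + bc,
  ∂acd = cd − ad + ac.
The resulting 9×3 matrix has rank 3, and its Smith normal form has invariant factors (1,1,1).

Computing H_k = (kernel of ∂_k) / (image of ∂_{k+1}):

  H_2: rank ker ∂_2 − rank ∂_3 = (3 − 3) − 0 = 0, and there is no ∂_3, so H_2 = 0.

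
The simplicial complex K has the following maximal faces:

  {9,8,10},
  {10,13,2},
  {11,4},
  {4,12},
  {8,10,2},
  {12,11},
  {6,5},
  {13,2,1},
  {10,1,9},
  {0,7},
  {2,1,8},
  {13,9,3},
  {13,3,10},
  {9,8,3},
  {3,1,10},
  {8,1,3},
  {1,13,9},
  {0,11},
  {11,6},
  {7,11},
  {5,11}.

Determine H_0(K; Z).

We work with the vertex ordering 0 < 1 < 2 < 3 < 4 < 5 < 6 < 7 < 8 < 9 < 10 < 11 < 12 < 13. The simplices of K, each written with vertices in increasing order, are:

  0-simplices (14): [0], [1], [2], [3], [4], [5], [6], [7], [8], [9], [10], [11], [12], [13]
  1-simplices (27): (27 of them)
  2-simplices (12): [1,2,8], [1,2,13], [1,3,8], [1,3,10], [1,9,10], [1,9,13], [2,8,10], [2,10,13], [3,8,9], [3,9,13], [3,10,13], [8,9,10]

so the chain groups are C_0 ≅ Z^14, C_1 ≅ Z^27, C_2 ≅ Z^12.

Boundary ∂_1: C_1 → C_0 is given by ∂[p,q] = [q] − [p]. For instance
  ∂[8,9] = [9] − [8].
This gives a 14×27 integer matrix of rank 12; reducing to Smith normal form yields diagonal entries (1,1,1,1,1,1,1,1,1,1,1,1).

Boundary ∂_2: C_2 → C_1 maps a triangle to the signed sum of its edges. For instance
  ∂[2,10,13] = [10,13] − [2,13] + [2,10],
  ∂[3,9,13] = [9,13] − [3,13] + [3,9].
This gives a 27×12 integer matrix of rank 12; reducing to Smith normal form yields diagonal entries (1,1,1,1,1,1,1,1,1,1,1,2).

Now H_k = ker ∂_k / im ∂_{k+1}, so:

  H_0: rank C_0 − rank ∂_1 = 14 − 12 = 2, and the invariant factors of ∂_1 are all 1, so H_0 ≅ Z^2.

H_0 ≅ Z^2.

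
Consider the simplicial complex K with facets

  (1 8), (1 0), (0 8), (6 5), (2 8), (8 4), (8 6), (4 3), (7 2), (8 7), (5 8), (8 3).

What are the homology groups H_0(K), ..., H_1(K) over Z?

We work with the vertex ordering 0 < 1 < 2 < 3 < 4 < 5 < 6 < 7 < 8. The simplices of K, each written with vertices in increasing order, are:

  0-simplices (9): [0], [1], [2], [3], [4], [5], [6], [7], [8]
  1-simplices (12): [0,1], [0,8], [1,8], [2,7], [2,8], [3,4], [3,8], [4,8], [5,6], [5,8], [6,8], [7,8]

so the chain groups are C_0 ≅ Z^9, C_1 ≅ Z^12.

The boundary map ∂_1: C_1 → C_0 sends each edge [p,q] (with p < q) to q − p.
The 9×12 boundary matrix has rank 8 and Smith normal form diag(1,1,1,1,1,1,1,1).

Computing H_k = (kernel of ∂_k) / (image of ∂_{k+1}):

  H_0: rank C_0 − rank ∂_1 = 9 − 8 = 1, and the invariant factors of ∂_1 are all 1, so H_0 ≅ Z.
  H_1: rank ker ∂_1 − rank ∂_2 = (12 − 8) − 0 = 4, and there is no ∂_2, so H_1 ≅ Z^4.

H_0 = Z,  H_1 = Z^4.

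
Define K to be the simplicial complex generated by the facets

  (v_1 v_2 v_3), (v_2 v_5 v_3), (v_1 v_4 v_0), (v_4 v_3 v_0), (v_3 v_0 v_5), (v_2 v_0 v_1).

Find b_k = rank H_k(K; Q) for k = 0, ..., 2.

b_0 = 1, b_1 = 1, b_2 = 0.

Order the vertices as v_0 < v_1 < v_2 < v_3 < v_4 < v_5. Listing each simplex with vertices in this order, K has dimension 2 with simplices:

  0-simplices (6): [v_0], [v_1], [v_2], [v_3], [v_4], [v_5]
  1-simplices (12): [v_0,v_1], [v_0,v_2], [v_0,v_3], [v_0,v_4], [v_0,v_5], [v_1,v_2], [v_1,v_3], [v_1,v_4], [v_2,v_3], [v_2,v_5], [v_3,v_4], [v_3,v_5]
  2-simplices (6): [v_0,v_1,v_2], [v_0,v_1,v_4], [v_0,v_3,v_4], [v_0,v_3,v_5], [v_1,v_2,v_3], [v_2,v_3,v_5]

so the chain groups are C_0 ≅ Z^6, C_1 ≅ Z^12, C_2 ≅ Z^6.

∂_1: C_1 → C_0 sends each edge [p,q] (with p < q) to q − p.
The 6×12 boundary matrix has rank 5 and Smith normal form diag(1,1,1,1,1).

∂_2: C_2 → C_1 maps a triangle to the signed sum of its edges. For instance
  ∂[v_1,v_2,v_3] = [v_2,v_3] − [v_1,v_3] + [v_1,v_2],
  ∂[v_0,v_1,v_2] = [v_1,v_2] − [v_0,v_2] + [v_0,v_1].
The 12×6 boundary matrix has rank 6 and Smith normal form diag(1,1,1,1,1,1).

Computing H_k = (kernel of ∂_k) / (image of ∂_{k+1}):

  H_0: rank C_0 − rank ∂_1 = 6 − 5 = 1, and the invariant factors of ∂_1 are all 1, so H_0 ≅ Z.
  H_1: rank ker ∂_1 − rank ∂_2 = (12 − 5) − 6 = 1, and the invariant factors of ∂_2 are all 1, so H_1 ≅ Z.
  H_2: rank ker ∂_2 − rank ∂_3 = (6 − 6) − 0 = 0, and there is no ∂_3, so H_2 ≅ 0.

(K is a triangulation of the cylinder S^1 x I.)

Hence the Betti numbers are b_0 = 1, b_1 = 1, b_2 = 0.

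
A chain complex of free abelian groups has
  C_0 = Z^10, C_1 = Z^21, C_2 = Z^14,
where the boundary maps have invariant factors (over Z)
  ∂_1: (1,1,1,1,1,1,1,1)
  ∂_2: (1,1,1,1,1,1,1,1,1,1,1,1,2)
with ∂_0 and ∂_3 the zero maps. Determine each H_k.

H_0: b_0 = 10 − 0 − 8 = 2; torsion from ∂_1 factors > 1: none. So H_0 = Z^2.
H_1: b_1 = 21 − 8 − 13 = 0; torsion from ∂_2 factors > 1: [2]. So H_1 = Z/2.
H_2: b_2 = 14 − 13 − 0 = 1; torsion from ∂_3 factors > 1: none. So H_2 = Z.

H_0 = Z^2,  H_1 = Z/2,  H_2 = Z.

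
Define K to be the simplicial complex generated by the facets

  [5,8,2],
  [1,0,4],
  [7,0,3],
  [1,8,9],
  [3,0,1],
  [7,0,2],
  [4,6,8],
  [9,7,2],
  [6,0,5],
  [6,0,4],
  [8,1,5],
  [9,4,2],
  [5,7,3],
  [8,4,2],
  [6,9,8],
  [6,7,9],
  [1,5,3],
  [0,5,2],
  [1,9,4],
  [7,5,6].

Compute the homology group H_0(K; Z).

We work with the vertex ordering 0 < 1 < 2 < 3 < 4 < 5 < 6 < 7 < 8 < 9. The simplices of K, each written with vertices in increasing order, are:

  0-simplices (10): [0], [1], [2], [3], [4], [5], [6], [7], [8], [9]
  1-simplices (30): (30 of them)
  2-simplices (20): (20 of them)

giving chain groups C_0 ≅ Z^10, C_1 ≅ Z^30, C_2 ≅ Z^20.

Boundary ∂_1: C_1 → C_0 is given by ∂[p,q] = [q] − [p]. For instance
  ∂[0,5] = [5] − [0].
The resulting 10×30 matrix has rank 9, and its Smith normal form has invariant factors (1,1,1,1,1,1,1,1,1).

Boundary ∂_2: C_2 → C_1 sends each 2-simplex [p,q,r] to [q,r] − [p,r] + [p,q]. For instance
  ∂[4,6,8] = [6,8] − [4,8] + [4,6],
  ∂[1,4,9] = [4,9] − [1,9] + [1,4].
As a 30×20 matrix over Z this has rank 20, with invariant factors (1,1,1,1,1,1,1,1,1,1,1,1,1,1,1,1,1,1,1,2).

From H_k ≅ ker(∂_k) / im(∂_{k+1}) we obtain:

  H_0: rank C_0 − rank ∂_1 = 10 − 9 = 1, and the invariant factors of ∂_1 are all 1, so H_0 ≅ Z.

H_0 = Z.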